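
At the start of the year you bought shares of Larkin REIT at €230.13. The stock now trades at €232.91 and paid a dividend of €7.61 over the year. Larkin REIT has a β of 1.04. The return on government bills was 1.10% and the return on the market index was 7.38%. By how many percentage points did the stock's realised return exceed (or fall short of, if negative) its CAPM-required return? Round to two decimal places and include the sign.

-3.12%

Realised HPR = (P1 + D1 − P0) / P0 = (232.91 + 7.61 − 230.13) / 230.13 = 10.39 / 230.13 = 4.5148%
MRP = 7.38% − 1.10% = 6.28%
CAPM required = R_f + β·MRP = 1.10% + 1.04 × 6.28% = 7.6312%
α = realised − required = 4.5148% − 7.6312% = -3.12%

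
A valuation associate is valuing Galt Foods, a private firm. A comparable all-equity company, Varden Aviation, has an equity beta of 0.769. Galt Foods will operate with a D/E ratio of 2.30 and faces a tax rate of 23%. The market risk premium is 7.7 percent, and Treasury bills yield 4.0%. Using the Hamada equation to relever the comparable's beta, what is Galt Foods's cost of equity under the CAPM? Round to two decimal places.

β_L = β_U × [1 + (1 − t)(D/E)] = 0.769 × [1 + (1 − 0.23) × 2.30]
    = 0.769 × [1 + 0.77 × 2.30] = 0.769 × 2.7710 = 2.1309
E(R) = R_f + β_L × MRP = 4.0% + 2.1309 × 7.7% = 20.41%

20.41%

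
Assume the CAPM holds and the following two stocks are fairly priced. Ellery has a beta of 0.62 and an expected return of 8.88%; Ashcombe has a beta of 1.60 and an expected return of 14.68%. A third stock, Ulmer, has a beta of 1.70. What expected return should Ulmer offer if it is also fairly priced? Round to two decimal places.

15.27%

MRP (SML slope) = (14.68% − 8.88%) / (1.60 − 0.62) = 5.80% / 0.98 = 5.9184%
R_f (intercept) = 8.88% − 0.62 × 5.9184% = 5.2106%
E(R_Ulmer) = R_f + β × MRP = 5.2106% + 1.70 × 5.9184% = 15.27%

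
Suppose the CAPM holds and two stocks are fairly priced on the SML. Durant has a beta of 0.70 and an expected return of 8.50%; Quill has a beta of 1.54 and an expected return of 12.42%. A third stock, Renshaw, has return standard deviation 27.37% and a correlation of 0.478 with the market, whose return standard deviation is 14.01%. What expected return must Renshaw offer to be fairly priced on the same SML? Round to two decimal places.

MRP = (12.42% − 8.50%) / (1.54 − 0.70) = 4.6667%
R_f = 8.50% − 0.70 × 4.6667% = 5.2333%
β_Renshaw = ρ·σ_i/σ_m = 0.478 × 27.37 / 14.01 = 0.9338
E(R_Renshaw) = R_f + β × MRP = 5.2333% + 0.9338 × 4.6667% = 9.59%

9.59%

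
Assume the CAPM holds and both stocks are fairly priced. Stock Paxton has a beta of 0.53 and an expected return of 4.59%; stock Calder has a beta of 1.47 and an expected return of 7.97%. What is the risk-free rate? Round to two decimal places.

Both satisfy E(R) = R_f + β·MRP, so the slope of the SML is
MRP = (7.97% − 4.59%) / (1.47 − 0.53) = 3.38% / 0.94 = 3.5957%
R_f = E(R_Paxton) − β_Paxton·MRP = 4.59% − 0.53 × 3.5957% = 2.6843%

2.68%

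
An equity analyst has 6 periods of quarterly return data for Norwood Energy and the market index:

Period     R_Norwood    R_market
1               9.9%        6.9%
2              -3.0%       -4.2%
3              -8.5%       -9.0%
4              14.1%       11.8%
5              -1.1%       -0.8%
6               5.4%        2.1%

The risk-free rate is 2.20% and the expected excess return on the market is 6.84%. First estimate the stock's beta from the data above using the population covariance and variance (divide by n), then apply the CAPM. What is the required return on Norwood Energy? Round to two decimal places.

Mean R_i = (9.9 − 3.0 − 8.5 + 14.1 − 1.1 + 5.4) / 6 = 2.8000%
Mean R_m = (6.9 − 4.2 − 9.0 + 11.8 − 0.8 + 2.1) / 6 = 1.1333%
Σ(R_i − R̄_i)(R_m − R̄_m) = 316.9700  ⇒  Cov = 316.9700 / 6 = 52.8283
Σ(R_m − R̄_m)² = 282.8333  ⇒  Var(R_m) = 282.8333 / 6 = 47.1389
β = Cov / Var(R_m) = 52.8283 / 47.1389 = 1.1207
E(R) = R_f + β × MRP = 2.20% + 1.1207 × 6.84% = 9.87%

9.87%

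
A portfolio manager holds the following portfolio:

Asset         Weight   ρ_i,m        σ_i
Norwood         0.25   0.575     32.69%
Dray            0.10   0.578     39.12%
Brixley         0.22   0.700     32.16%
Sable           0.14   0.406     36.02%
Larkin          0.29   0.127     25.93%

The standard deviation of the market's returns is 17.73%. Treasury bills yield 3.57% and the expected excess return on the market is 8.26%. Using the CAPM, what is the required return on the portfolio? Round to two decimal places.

10.52%

β_Norwood = 0.575 × 32.69% / 17.73% = 1.0602
β_Dray = 0.578 × 39.12% / 17.73% = 1.2753
β_Brixley = 0.700 × 32.16% / 17.73% = 1.2697
β_Sable = 0.406 × 36.02% / 17.73% = 0.8248
β_Larkin = 0.127 × 25.93% / 17.73% = 0.1857
β_P = Σ w_i β_i = 0.25×1.0602 + 0.10×1.2753 + 0.22×1.2697 + 0.14×0.8248 + 0.29×0.1857 = 0.8412
E(R_P) = R_f + β_P × MRP = 3.57% + 0.8412 × 8.26% = 10.52%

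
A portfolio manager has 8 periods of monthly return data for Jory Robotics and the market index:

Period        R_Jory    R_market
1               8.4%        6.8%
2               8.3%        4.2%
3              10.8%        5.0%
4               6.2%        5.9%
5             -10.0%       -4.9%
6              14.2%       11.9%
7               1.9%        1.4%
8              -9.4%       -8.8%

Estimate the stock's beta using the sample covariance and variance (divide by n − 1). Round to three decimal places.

1.300

Mean R_i = (8.4 + 8.3 + 10.8 + 6.2 − 10.0 + 14.2 + 1.9 − 9.4) / 8 = 3.8000%
Mean R_m = (6.8 + 4.2 + 5.0 + 5.9 − 4.9 + 11.9 + 1.4 − 8.8) / 8 = 2.6875%
Σ(R_i − R̄_i)(R_m − R̄_m) = 404.2200  ⇒  Cov = 404.2200 / 7 = 57.7457
Σ(R_m − R̄_m)² = 310.9288  ⇒  Var(R_m) = 310.9288 / 7 = 44.4184
β = Cov / Var(R_m) = 57.7457 / 44.4184 = 1.3000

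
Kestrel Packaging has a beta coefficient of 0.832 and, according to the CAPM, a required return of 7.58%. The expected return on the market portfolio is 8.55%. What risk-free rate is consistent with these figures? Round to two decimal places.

2.78%

E(R) = R_f + β(E(R_m) − R_f) = R_f(1 − β) + β·E(R_m)
7.58% = R_f × (1 − 0.832) + 0.832 × 8.55%
7.58% = R_f × 0.168 + 7.11360%
R_f = (7.58% − 7.11360%) / 0.168 = 2.78%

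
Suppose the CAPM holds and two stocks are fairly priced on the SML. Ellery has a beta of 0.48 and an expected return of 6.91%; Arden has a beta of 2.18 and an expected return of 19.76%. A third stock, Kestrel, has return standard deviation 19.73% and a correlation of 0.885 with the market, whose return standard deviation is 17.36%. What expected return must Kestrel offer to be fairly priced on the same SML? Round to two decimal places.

MRP = (19.76% − 6.91%) / (2.18 − 0.48) = 7.5588%
R_f = 6.91% − 0.48 × 7.5588% = 3.2818%
β_Kestrel = ρ·σ_i/σ_m = 0.885 × 19.73 / 17.36 = 1.0058
E(R_Kestrel) = R_f + β × MRP = 3.2818% + 1.0058 × 7.5588% = 10.88%

10.88%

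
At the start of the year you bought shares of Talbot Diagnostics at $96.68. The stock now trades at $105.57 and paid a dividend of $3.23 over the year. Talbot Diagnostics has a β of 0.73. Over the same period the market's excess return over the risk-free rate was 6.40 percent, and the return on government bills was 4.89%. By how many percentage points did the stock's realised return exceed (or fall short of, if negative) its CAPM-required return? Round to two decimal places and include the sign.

Realised HPR = (P1 + D1 − P0) / P0 = (105.57 + 3.23 − 96.68) / 96.68 = 12.12 / 96.68 = 12.5362%
CAPM required = R_f + β·MRP = 4.89% + 0.73 × 6.40% = 9.5620%
α = realised − required = 12.5362% − 9.5620% = +2.97%

+2.97%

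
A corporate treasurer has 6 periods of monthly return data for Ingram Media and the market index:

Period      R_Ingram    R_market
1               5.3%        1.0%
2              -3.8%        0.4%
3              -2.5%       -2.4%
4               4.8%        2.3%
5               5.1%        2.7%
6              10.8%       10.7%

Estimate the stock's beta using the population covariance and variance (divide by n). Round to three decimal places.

1.040

Mean R_i = (5.3 − 3.8 − 2.5 + 4.8 + 5.1 + 10.8) / 6 = 3.2833%
Mean R_m = (1.0 + 0.4 − 2.4 + 2.3 + 2.7 + 10.7) / 6 = 2.4500%
Σ(R_i − R̄_i)(R_m − R̄_m) = 101.8850  ⇒  Cov = 101.8850 / 6 = 16.9808
Σ(R_m − R̄_m)² = 97.9750  ⇒  Var(R_m) = 97.9750 / 6 = 16.3292
β = Cov / Var(R_m) = 16.9808 / 16.3292 = 1.0399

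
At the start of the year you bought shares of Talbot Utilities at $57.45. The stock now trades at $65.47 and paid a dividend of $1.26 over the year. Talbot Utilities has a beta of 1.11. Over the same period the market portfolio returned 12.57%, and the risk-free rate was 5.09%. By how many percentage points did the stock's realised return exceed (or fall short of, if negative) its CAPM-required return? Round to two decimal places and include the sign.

+2.76%

Realised HPR = (P1 + D1 − P0) / P0 = (65.47 + 1.26 − 57.45) / 57.45 = 9.28 / 57.45 = 16.1532%
MRP = 12.57% − 5.09% = 7.48%
CAPM required = R_f + β·MRP = 5.09% + 1.11 × 7.48% = 13.3928%
α = realised − required = 16.1532% − 13.3928% = +2.76%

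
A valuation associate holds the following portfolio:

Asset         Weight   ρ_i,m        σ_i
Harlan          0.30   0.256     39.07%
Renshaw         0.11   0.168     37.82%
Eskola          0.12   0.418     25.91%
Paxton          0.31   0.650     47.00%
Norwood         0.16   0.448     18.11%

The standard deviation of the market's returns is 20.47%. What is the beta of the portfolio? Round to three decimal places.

β_Harlan = 0.256 × 39.07% / 20.47% = 0.4886
β_Renshaw = 0.168 × 37.82% / 20.47% = 0.3104
β_Eskola = 0.418 × 25.91% / 20.47% = 0.5291
β_Paxton = 0.650 × 47.00% / 20.47% = 1.4924
β_Norwood = 0.448 × 18.11% / 20.47% = 0.3963
β_P = Σ w_i β_i = 0.30×0.4886 + 0.11×0.3104 + 0.12×0.5291 + 0.31×1.4924 + 0.16×0.3963 = 0.7703

0.770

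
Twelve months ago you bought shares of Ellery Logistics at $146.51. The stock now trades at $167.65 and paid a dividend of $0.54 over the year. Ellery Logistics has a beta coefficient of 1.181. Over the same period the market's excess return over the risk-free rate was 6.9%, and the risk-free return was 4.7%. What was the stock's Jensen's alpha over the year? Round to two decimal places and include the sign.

Realised HPR = (P1 + D1 − P0) / P0 = (167.65 + 0.54 − 146.51) / 146.51 = 21.68 / 146.51 = 14.7976%
CAPM required = R_f + β·MRP = 4.7% + 1.181 × 6.9% = 12.8489%
α = realised − required = 14.7976% − 12.8489% = +1.95%

+1.95%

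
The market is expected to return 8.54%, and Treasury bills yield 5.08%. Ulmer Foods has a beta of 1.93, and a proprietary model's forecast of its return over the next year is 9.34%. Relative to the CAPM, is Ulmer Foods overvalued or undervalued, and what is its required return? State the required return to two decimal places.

Overvalued; required return 11.76%

MRP = 8.54% − 5.08% = 3.46%
Required return = R_f + β·MRP = 5.08% + 1.93 × 3.46% = 11.76%
Forecast 9.34% < required 11.76% → the stock plots below the SML → overvalued.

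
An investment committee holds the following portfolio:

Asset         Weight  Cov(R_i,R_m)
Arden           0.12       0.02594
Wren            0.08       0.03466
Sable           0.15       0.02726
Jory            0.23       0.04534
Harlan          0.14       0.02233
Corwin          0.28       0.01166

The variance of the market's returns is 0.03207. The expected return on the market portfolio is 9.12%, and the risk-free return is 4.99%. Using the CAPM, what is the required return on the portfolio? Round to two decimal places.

β_Arden = 0.02594 / 0.03207 = 0.8089
β_Wren = 0.03466 / 0.03207 = 1.0808
β_Sable = 0.02726 / 0.03207 = 0.8500
β_Jory = 0.04534 / 0.03207 = 1.4138
β_Harlan = 0.02233 / 0.03207 = 0.6963
β_Corwin = 0.01166 / 0.03207 = 0.3636
β_P = Σ w_i β_i = 0.12×0.8089 + 0.08×1.0808 + 0.15×0.8500 + 0.23×1.4138 + 0.14×0.6963 + 0.28×0.3636 = 0.8355
MRP = 9.12% − 4.99% = 4.13%
E(R_P) = R_f + β_P × MRP = 4.99% + 0.8355 × 4.13% = 8.44%

8.44%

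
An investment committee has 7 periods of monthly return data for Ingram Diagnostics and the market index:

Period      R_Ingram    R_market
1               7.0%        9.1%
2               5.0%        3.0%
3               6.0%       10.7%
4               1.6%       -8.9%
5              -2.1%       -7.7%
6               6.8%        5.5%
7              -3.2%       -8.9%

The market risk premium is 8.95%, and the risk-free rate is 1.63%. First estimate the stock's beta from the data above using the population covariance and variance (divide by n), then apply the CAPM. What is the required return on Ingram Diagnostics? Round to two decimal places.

5.63%

Mean R_i = (7.0 + 5.0 + 6.0 + 1.6 − 2.1 + 6.8 − 3.2) / 7 = 3.0143%
Mean R_m = (9.1 + 3.0 + 10.7 − 8.9 − 7.7 + 5.5 − 8.9) / 7 = 0.4000%
Σ(R_i − R̄_i)(R_m − R̄_m) = 202.2700  ⇒  Cov = 202.2700 / 7 = 28.8957
Σ(R_m − R̄_m)² = 453.1400  ⇒  Var(R_m) = 453.1400 / 7 = 64.7343
β = Cov / Var(R_m) = 28.8957 / 64.7343 = 0.4464
E(R) = R_f + β × MRP = 1.63% + 0.4464 × 8.95% = 5.63%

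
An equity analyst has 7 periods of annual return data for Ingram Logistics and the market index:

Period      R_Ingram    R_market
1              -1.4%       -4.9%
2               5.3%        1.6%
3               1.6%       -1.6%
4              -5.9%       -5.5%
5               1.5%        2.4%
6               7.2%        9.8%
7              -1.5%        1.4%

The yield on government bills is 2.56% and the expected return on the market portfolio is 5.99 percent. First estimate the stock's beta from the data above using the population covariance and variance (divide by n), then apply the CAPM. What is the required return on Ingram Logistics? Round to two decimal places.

4.98%

Mean R_i = (-1.4 + 5.3 + 1.6 − 5.9 + 1.5 + 7.2 − 1.5) / 7 = 0.9714%
Mean R_m = (-4.9 + 1.6 − 1.6 − 5.5 + 2.4 + 9.8 + 1.4) / 7 = 0.4571%
Σ(R_i − R̄_i)(R_m − R̄_m) = 114.1814  ⇒  Cov = 114.1814 / 7 = 16.3116
Σ(R_m − R̄_m)² = 161.6771  ⇒  Var(R_m) = 161.6771 / 7 = 23.0967
β = Cov / Var(R_m) = 16.3116 / 23.0967 = 0.7062
MRP = 5.99% − 2.56% = 3.43%
E(R) = R_f + β × MRP = 2.56% + 0.7062 × 3.43% = 4.98%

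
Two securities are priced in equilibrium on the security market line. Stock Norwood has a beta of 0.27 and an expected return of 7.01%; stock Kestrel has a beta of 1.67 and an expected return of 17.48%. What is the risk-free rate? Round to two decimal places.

Both satisfy E(R) = R_f + β·MRP, so the slope of the SML is
MRP = (17.48% − 7.01%) / (1.67 − 0.27) = 10.47% / 1.40 = 7.4786%
R_f = E(R_Norwood) − β_Norwood·MRP = 7.01% − 0.27 × 7.4786% = 4.9908%

4.99%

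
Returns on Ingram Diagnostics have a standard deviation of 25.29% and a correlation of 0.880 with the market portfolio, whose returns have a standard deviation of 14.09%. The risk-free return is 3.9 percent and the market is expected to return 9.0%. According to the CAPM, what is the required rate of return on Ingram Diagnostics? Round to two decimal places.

β = ρ × σ_i / σ_m = 0.880 × 25.29% / 14.09% = 1.5795
MRP = 9.0% − 3.9% = 5.10%
E(R) = 3.9% + 1.5795 × 5.1% = 11.96%

11.96%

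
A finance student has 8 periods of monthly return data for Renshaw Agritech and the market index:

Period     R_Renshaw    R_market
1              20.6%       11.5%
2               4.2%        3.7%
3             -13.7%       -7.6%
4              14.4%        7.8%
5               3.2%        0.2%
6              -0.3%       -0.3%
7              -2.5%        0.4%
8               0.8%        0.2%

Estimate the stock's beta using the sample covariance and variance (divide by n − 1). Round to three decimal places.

1.782

Mean R_i = (20.6 + 4.2 − 13.7 + 14.4 + 3.2 − 0.3 − 2.5 + 0.8) / 8 = 3.3375%
Mean R_m = (11.5 + 3.7 − 7.6 + 7.8 + 0.2 − 0.3 + 0.4 + 0.2) / 8 = 1.9875%
Σ(R_i − R̄_i)(R_m − R̄_m) = 415.7038  ⇒  Cov = 415.7038 / 7 = 59.3863
Σ(R_m − R̄_m)² = 233.2688  ⇒  Var(R_m) = 233.2688 / 7 = 33.3241
β = Cov / Var(R_m) = 59.3863 / 33.3241 = 1.7821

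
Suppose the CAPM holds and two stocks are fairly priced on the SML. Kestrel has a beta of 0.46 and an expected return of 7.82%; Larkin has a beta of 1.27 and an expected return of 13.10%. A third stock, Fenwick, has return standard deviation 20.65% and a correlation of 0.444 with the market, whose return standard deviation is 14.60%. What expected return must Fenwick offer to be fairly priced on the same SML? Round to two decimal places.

MRP = (13.10% − 7.82%) / (1.27 − 0.46) = 6.5185%
R_f = 7.82% − 0.46 × 6.5185% = 4.8215%
β_Fenwick = ρ·σ_i/σ_m = 0.444 × 20.65 / 14.60 = 0.6280
E(R_Fenwick) = R_f + β × MRP = 4.8215% + 0.6280 × 6.5185% = 8.92%

8.92%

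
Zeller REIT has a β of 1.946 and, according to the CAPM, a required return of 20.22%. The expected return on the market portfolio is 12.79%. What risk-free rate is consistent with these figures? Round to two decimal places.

E(R) = R_f + β(E(R_m) − R_f) = R_f(1 − β) + β·E(R_m)
20.22% = R_f × (1 − 1.946) + 1.946 × 12.79%
20.22% = R_f × -0.946 + 24.88934%
R_f = (20.22% − 24.88934%) / -0.946 = 4.94%

4.94%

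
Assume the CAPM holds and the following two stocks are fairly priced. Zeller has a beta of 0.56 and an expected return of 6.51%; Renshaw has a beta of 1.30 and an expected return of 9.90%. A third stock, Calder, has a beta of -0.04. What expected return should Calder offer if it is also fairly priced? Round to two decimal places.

3.76%

MRP (SML slope) = (9.90% − 6.51%) / (1.30 − 0.56) = 3.39% / 0.74 = 4.5811%
R_f (intercept) = 6.51% − 0.56 × 4.5811% = 3.9446%
E(R_Calder) = R_f + β × MRP = 3.9446% + -0.04 × 4.5811% = 3.76%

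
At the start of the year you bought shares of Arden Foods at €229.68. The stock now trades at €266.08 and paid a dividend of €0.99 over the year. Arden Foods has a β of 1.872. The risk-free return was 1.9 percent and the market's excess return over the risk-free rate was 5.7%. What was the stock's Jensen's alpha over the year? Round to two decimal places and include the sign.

+3.71%

Realised HPR = (P1 + D1 − P0) / P0 = (266.08 + 0.99 − 229.68) / 229.68 = 37.39 / 229.68 = 16.2792%
CAPM required = R_f + β·MRP = 1.9% + 1.872 × 5.7% = 12.5704%
α = realised − required = 16.2792% − 12.5704% = +3.71%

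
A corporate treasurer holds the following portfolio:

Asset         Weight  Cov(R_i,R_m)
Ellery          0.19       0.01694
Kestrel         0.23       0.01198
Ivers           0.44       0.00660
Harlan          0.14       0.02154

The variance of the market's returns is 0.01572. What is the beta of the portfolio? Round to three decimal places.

0.757

β_Ellery = 0.01694 / 0.01572 = 1.0776
β_Kestrel = 0.01198 / 0.01572 = 0.7621
β_Ivers = 0.00660 / 0.01572 = 0.4198
β_Harlan = 0.02154 / 0.01572 = 1.3702
β_P = Σ w_i β_i = 0.19×1.0776 + 0.23×0.7621 + 0.44×0.4198 + 0.14×1.3702 = 0.7566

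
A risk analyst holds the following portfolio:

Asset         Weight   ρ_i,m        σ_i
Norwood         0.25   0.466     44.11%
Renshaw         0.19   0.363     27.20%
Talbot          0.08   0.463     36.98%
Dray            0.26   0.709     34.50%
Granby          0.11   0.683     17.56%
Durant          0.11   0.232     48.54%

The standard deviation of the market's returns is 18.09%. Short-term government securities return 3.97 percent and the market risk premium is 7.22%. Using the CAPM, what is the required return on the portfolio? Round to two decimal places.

β_Norwood = 0.466 × 44.11% / 18.09% = 1.1363
β_Renshaw = 0.363 × 27.20% / 18.09% = 0.5458
β_Talbot = 0.463 × 36.98% / 18.09% = 0.9465
β_Dray = 0.709 × 34.50% / 18.09% = 1.3522
β_Granby = 0.683 × 17.56% / 18.09% = 0.6630
β_Durant = 0.232 × 48.54% / 18.09% = 0.6225
β_P = Σ w_i β_i = 0.25×1.1363 + 0.19×0.5458 + 0.08×0.9465 + 0.26×1.3522 + 0.11×0.6630 + 0.11×0.6225 = 0.9565
E(R_P) = R_f + β_P × MRP = 3.97% + 0.9565 × 7.22% = 10.88%

10.88%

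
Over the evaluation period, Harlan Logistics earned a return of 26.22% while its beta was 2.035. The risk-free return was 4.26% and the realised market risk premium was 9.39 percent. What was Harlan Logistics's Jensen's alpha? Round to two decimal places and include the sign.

+2.85%

CAPM benchmark = R_f + β(R_m − R_f) = 4.26% + 2.035 × 9.39% = 23.36865%
α = actual − benchmark = 26.22% − 23.36865% = +2.85%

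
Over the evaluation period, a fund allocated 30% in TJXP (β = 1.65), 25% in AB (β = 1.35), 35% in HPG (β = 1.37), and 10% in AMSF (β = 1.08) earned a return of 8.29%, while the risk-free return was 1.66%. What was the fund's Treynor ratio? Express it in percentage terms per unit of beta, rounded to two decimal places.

4.67%

β_P = 0.30×1.65 + 0.25×1.35 + 0.35×1.37 + 0.10×1.08 = 1.4200
Treynor = (R_P − R_f) / β_P = (8.29% − 1.66%) / 1.4200 = 6.63% / 1.4200 = 4.67%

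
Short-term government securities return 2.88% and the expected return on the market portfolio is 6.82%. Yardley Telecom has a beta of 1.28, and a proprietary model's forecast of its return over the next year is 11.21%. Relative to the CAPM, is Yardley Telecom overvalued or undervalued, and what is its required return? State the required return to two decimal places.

Undervalued; required return 7.92%

MRP = 6.82% − 2.88% = 3.94%
Required return = R_f + β·MRP = 2.88% + 1.28 × 3.94% = 7.92%
Forecast 11.21% > required 7.92% → the stock plots above the SML → undervalued.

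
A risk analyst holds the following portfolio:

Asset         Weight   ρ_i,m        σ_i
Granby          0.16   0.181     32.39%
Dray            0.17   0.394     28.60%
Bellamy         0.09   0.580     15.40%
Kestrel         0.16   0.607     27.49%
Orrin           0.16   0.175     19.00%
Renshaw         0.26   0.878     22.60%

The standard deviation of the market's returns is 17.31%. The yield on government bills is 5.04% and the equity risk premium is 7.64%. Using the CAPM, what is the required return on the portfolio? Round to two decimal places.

β_Granby = 0.181 × 32.39% / 17.31% = 0.3387
β_Dray = 0.394 × 28.60% / 17.31% = 0.6510
β_Bellamy = 0.580 × 15.40% / 17.31% = 0.5160
β_Kestrel = 0.607 × 27.49% / 17.31% = 0.9640
β_Orrin = 0.175 × 19.00% / 17.31% = 0.1921
β_Renshaw = 0.878 × 22.60% / 17.31% = 1.1463
β_P = Σ w_i β_i = 0.16×0.3387 + 0.17×0.6510 + 0.09×0.5160 + 0.16×0.9640 + 0.16×0.1921 + 0.26×1.1463 = 0.6943
E(R_P) = R_f + β_P × MRP = 5.04% + 0.6943 × 7.64% = 10.34%

10.34%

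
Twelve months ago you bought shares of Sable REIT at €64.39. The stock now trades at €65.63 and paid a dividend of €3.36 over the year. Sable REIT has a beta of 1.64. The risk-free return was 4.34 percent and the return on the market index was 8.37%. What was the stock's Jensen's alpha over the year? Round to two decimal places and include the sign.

-3.81%

Realised HPR = (P1 + D1 − P0) / P0 = (65.63 + 3.36 − 64.39) / 64.39 = 4.60 / 64.39 = 7.1440%
MRP = 8.37% − 4.34% = 4.03%
CAPM required = R_f + β·MRP = 4.34% + 1.64 × 4.03% = 10.9492%
α = realised − required = 7.1440% − 10.9492% = -3.81%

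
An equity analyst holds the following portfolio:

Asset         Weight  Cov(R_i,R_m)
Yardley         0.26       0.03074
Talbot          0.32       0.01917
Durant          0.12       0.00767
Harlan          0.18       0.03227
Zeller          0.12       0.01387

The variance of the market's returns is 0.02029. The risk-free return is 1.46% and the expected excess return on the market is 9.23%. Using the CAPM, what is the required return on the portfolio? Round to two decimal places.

11.70%

β_Yardley = 0.03074 / 0.02029 = 1.5150
β_Talbot = 0.01917 / 0.02029 = 0.9448
β_Durant = 0.00767 / 0.02029 = 0.3780
β_Harlan = 0.03227 / 0.02029 = 1.5904
β_Zeller = 0.01387 / 0.02029 = 0.6836
β_P = Σ w_i β_i = 0.26×1.5150 + 0.32×0.9448 + 0.12×0.3780 + 0.18×1.5904 + 0.12×0.6836 = 1.1099
E(R_P) = R_f + β_P × MRP = 1.46% + 1.1099 × 9.23% = 11.70%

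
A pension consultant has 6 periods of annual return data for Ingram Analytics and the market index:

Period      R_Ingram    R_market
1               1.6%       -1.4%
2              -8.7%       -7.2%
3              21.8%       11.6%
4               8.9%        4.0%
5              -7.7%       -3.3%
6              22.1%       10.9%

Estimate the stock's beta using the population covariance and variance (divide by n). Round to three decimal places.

Mean R_i = (1.6 − 8.7 + 21.8 + 8.9 − 7.7 + 22.1) / 6 = 6.3333%
Mean R_m = (-1.4 − 7.2 + 11.6 + 4.0 − 3.3 + 10.9) / 6 = 2.4333%
Σ(R_i − R̄_i)(R_m − R̄_m) = 522.7133  ⇒  Cov = 522.7133 / 6 = 87.1189
Σ(R_m − R̄_m)² = 298.5333  ⇒  Var(R_m) = 298.5333 / 6 = 49.7556
β = Cov / Var(R_m) = 87.1189 / 49.7556 = 1.7509

1.751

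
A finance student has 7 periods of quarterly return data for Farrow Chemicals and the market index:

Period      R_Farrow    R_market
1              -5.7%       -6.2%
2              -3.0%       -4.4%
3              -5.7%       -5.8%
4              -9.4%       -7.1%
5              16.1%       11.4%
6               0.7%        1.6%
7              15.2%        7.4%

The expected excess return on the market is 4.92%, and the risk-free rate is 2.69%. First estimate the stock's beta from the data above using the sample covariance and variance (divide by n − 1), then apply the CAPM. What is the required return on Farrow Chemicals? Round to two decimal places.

9.43%

Mean R_i = (-5.7 − 3.0 − 5.7 − 9.4 + 16.1 + 0.7 + 15.2) / 7 = 1.1714%
Mean R_m = (-6.2 − 4.4 − 5.8 − 7.1 + 11.4 + 1.6 + 7.4) / 7 = -0.4429%
Σ(R_i − R̄_i)(R_m − R̄_m) = 449.1114  ⇒  Cov = 449.1114 / 6 = 74.8519
Σ(R_m − R̄_m)² = 327.7571  ⇒  Var(R_m) = 327.7571 / 6 = 54.6262
β = Cov / Var(R_m) = 74.8519 / 54.6262 = 1.3703
E(R) = R_f + β × MRP = 2.69% + 1.3703 × 4.92% = 9.43%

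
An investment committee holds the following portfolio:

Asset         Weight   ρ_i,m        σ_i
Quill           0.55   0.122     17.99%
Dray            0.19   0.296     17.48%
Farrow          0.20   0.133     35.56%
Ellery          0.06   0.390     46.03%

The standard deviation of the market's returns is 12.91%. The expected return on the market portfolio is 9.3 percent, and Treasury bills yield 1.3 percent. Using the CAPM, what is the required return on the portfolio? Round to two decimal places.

3.91%

β_Quill = 0.122 × 17.99% / 12.91% = 0.1700
β_Dray = 0.296 × 17.48% / 12.91% = 0.4008
β_Farrow = 0.133 × 35.56% / 12.91% = 0.3663
β_Ellery = 0.390 × 46.03% / 12.91% = 1.3905
β_P = Σ w_i β_i = 0.55×0.1700 + 0.19×0.4008 + 0.20×0.3663 + 0.06×1.3905 = 0.3263
MRP = 9.3% − 1.3% = 8.00%
E(R_P) = R_f + β_P × MRP = 1.3% + 0.3263 × 8.0% = 3.91%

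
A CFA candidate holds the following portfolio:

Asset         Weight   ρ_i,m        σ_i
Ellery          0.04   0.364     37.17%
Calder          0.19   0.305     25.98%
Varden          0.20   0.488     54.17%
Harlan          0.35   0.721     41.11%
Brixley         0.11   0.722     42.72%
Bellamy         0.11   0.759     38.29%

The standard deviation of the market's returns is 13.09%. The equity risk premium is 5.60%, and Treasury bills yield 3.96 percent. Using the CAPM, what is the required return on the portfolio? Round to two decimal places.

β_Ellery = 0.364 × 37.17% / 13.09% = 1.0336
β_Calder = 0.305 × 25.98% / 13.09% = 0.6053
β_Varden = 0.488 × 54.17% / 13.09% = 2.0195
β_Harlan = 0.721 × 41.11% / 13.09% = 2.2643
β_Brixley = 0.722 × 42.72% / 13.09% = 2.3563
β_Bellamy = 0.759 × 38.29% / 13.09% = 2.2202
β_P = Σ w_i β_i = 0.04×1.0336 + 0.19×0.6053 + 0.20×2.0195 + 0.35×2.2643 + 0.11×2.3563 + 0.11×2.2202 = 1.8562
E(R_P) = R_f + β_P × MRP = 3.96% + 1.8562 × 5.60% = 14.35%

14.35%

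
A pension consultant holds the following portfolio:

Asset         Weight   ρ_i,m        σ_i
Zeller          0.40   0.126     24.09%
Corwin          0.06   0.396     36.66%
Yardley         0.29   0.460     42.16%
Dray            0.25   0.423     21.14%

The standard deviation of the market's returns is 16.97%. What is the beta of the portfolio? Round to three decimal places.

β_Zeller = 0.126 × 24.09% / 16.97% = 0.1789
β_Corwin = 0.396 × 36.66% / 16.97% = 0.8555
β_Yardley = 0.460 × 42.16% / 16.97% = 1.1428
β_Dray = 0.423 × 21.14% / 16.97% = 0.5269
β_P = Σ w_i β_i = 0.40×0.1789 + 0.06×0.8555 + 0.29×1.1428 + 0.25×0.5269 = 0.5860

0.586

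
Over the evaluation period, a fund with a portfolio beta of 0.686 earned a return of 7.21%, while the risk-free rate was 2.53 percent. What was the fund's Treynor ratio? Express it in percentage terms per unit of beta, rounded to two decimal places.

Treynor = (R_P − R_f) / β_P = (7.21% − 2.53%) / 0.6860 = 4.68% / 0.6860 = 6.82%

6.82%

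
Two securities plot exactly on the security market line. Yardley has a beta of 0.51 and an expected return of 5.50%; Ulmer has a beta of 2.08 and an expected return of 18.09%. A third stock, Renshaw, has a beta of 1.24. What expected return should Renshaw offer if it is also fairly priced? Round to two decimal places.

MRP (SML slope) = (18.09% − 5.50%) / (2.08 − 0.51) = 12.59% / 1.57 = 8.0191%
R_f (intercept) = 5.50% − 0.51 × 8.0191% = 1.4103%
E(R_Renshaw) = R_f + β × MRP = 1.4103% + 1.24 × 8.0191% = 11.35%

11.35%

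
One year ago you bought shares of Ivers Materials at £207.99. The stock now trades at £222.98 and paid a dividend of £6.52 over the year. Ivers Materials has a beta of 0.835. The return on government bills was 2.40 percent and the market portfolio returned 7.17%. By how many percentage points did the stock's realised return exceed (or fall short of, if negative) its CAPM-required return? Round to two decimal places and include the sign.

Realised HPR = (P1 + D1 − P0) / P0 = (222.98 + 6.52 − 207.99) / 207.99 = 21.51 / 207.99 = 10.3418%
MRP = 7.17% − 2.40% = 4.77%
CAPM required = R_f + β·MRP = 2.40% + 0.835 × 4.77% = 6.38295%
α = realised − required = 10.3418% − 6.38295% = +3.96%

+3.96%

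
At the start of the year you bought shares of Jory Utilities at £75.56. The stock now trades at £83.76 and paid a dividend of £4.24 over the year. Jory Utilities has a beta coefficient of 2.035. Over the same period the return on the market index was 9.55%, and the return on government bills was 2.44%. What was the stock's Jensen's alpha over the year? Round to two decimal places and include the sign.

-0.45%

Realised HPR = (P1 + D1 − P0) / P0 = (83.76 + 4.24 − 75.56) / 75.56 = 12.44 / 75.56 = 16.4637%
MRP = 9.55% − 2.44% = 7.11%
CAPM required = R_f + β·MRP = 2.44% + 2.035 × 7.11% = 16.90885%
α = realised − required = 16.4637% − 16.90885% = -0.45%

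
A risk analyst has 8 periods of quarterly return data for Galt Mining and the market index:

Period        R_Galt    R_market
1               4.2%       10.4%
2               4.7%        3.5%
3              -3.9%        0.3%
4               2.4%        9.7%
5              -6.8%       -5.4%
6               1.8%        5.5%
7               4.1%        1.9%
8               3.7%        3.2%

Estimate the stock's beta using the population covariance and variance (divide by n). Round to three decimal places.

0.612

Mean R_i = (4.2 + 4.7 − 3.9 + 2.4 − 6.8 + 1.8 + 4.1 + 3.7) / 8 = 1.2750%
Mean R_m = (10.4 + 3.5 + 0.3 + 9.7 − 5.4 + 5.5 + 1.9 + 3.2) / 8 = 3.6375%
Σ(R_i − R̄_i)(R_m − R̄_m) = 111.3875  ⇒  Cov = 111.3875 / 8 = 13.9234
Σ(R_m − R̄_m)² = 181.9988  ⇒  Var(R_m) = 181.9988 / 8 = 22.7499
β = Cov / Var(R_m) = 13.9234 / 22.7499 = 0.6120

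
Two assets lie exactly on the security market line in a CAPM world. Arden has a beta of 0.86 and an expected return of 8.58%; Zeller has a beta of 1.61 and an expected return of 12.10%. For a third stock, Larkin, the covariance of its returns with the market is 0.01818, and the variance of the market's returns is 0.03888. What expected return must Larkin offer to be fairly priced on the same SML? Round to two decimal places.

MRP = (12.10% − 8.58%) / (1.61 − 0.86) = 4.6933%
R_f = 8.58% − 0.86 × 4.6933% = 4.5438%
β_Larkin = Cov / Var(R_m) = 0.01818 / 0.03888 = 0.4676
E(R_Larkin) = R_f + β × MRP = 4.5438% + 0.4676 × 4.6933% = 6.74%

6.74%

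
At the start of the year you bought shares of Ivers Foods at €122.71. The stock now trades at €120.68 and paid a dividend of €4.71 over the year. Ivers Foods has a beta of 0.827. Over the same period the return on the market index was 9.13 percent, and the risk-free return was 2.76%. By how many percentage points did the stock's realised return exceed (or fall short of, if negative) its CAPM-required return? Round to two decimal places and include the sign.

Realised HPR = (P1 + D1 − P0) / P0 = (120.68 + 4.71 − 122.71) / 122.71 = 2.68 / 122.71 = 2.1840%
MRP = 9.13% − 2.76% = 6.37%
CAPM required = R_f + β·MRP = 2.76% + 0.827 × 6.37% = 8.02799%
α = realised − required = 2.1840% − 8.02799% = -5.84%

-5.84%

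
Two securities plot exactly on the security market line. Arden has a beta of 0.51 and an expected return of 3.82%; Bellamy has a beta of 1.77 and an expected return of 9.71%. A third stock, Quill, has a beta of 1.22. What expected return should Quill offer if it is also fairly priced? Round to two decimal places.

7.14%

MRP (SML slope) = (9.71% − 3.82%) / (1.77 − 0.51) = 5.89% / 1.26 = 4.6746%
R_f (intercept) = 3.82% − 0.51 × 4.6746% = 1.4360%
E(R_Quill) = R_f + β × MRP = 1.4360% + 1.22 × 4.6746% = 7.14%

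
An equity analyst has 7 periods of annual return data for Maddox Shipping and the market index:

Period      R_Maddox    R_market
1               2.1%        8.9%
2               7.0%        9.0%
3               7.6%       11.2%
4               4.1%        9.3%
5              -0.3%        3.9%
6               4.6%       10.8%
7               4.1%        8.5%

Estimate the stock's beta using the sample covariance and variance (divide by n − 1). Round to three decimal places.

Mean R_i = (2.1 + 7.0 + 7.6 + 4.1 − 0.3 + 4.6 + 4.1) / 7 = 4.1714%
Mean R_m = (8.9 + 9.0 + 11.2 + 9.3 + 3.9 + 10.8 + 8.5) / 7 = 8.8000%
Σ(R_i − R̄_i)(R_m − R̄_m) = 31.3400  ⇒  Cov = 31.3400 / 6 = 5.2233
Σ(R_m − R̄_m)² = 34.1600  ⇒  Var(R_m) = 34.1600 / 6 = 5.6933
β = Cov / Var(R_m) = 5.2233 / 5.6933 = 0.9174

0.917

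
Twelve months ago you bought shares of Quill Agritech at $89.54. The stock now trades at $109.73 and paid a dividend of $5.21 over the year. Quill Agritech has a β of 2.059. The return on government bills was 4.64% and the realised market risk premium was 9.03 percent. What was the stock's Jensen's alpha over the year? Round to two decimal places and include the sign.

Realised HPR = (P1 + D1 − P0) / P0 = (109.73 + 5.21 − 89.54) / 89.54 = 25.40 / 89.54 = 28.3672%
CAPM required = R_f + β·MRP = 4.64% + 2.059 × 9.03% = 23.23277%
α = realised − required = 28.3672% − 23.23277% = +5.13%

+5.13%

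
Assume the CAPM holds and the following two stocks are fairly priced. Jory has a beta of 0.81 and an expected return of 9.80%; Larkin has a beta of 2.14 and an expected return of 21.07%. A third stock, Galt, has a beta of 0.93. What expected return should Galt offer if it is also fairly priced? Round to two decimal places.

MRP (SML slope) = (21.07% − 9.80%) / (2.14 − 0.81) = 11.27% / 1.33 = 8.4737%
R_f (intercept) = 9.80% − 0.81 × 8.4737% = 2.9363%
E(R_Galt) = R_f + β × MRP = 2.9363% + 0.93 × 8.4737% = 10.82%

10.82%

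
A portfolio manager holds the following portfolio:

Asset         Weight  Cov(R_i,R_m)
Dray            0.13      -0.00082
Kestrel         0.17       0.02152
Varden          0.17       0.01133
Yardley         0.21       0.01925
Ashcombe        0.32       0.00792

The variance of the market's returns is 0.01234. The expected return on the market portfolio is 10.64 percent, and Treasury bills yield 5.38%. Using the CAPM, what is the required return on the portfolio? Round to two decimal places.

β_Dray = -0.00082 / 0.01234 = -0.0665
β_Kestrel = 0.02152 / 0.01234 = 1.7439
β_Varden = 0.01133 / 0.01234 = 0.9182
β_Yardley = 0.01925 / 0.01234 = 1.5600
β_Ashcombe = 0.00792 / 0.01234 = 0.6418
β_P = Σ w_i β_i = 0.13×-0.0665 + 0.17×1.7439 + 0.17×0.9182 + 0.21×1.5600 + 0.32×0.6418 = 0.9769
MRP = 10.64% − 5.38% = 5.26%
E(R_P) = R_f + β_P × MRP = 5.38% + 0.9769 × 5.26% = 10.52%

10.52%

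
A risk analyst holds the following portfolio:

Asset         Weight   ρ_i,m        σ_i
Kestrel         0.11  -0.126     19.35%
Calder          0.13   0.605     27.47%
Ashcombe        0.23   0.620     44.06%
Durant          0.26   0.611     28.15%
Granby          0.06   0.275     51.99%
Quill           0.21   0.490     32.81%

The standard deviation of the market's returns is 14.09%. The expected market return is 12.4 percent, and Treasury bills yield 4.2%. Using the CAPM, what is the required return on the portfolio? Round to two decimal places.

β_Kestrel = -0.126 × 19.35% / 14.09% = -0.1730
β_Calder = 0.605 × 27.47% / 14.09% = 1.1795
β_Ashcombe = 0.620 × 44.06% / 14.09% = 1.9388
β_Durant = 0.611 × 28.15% / 14.09% = 1.2207
β_Granby = 0.275 × 51.99% / 14.09% = 1.0147
β_Quill = 0.490 × 32.81% / 14.09% = 1.1410
β_P = Σ w_i β_i = 0.11×-0.1730 + 0.13×1.1795 + 0.23×1.9388 + 0.26×1.2207 + 0.06×1.0147 + 0.21×1.1410 = 1.1981
MRP = 12.4% − 4.2% = 8.20%
E(R_P) = R_f + β_P × MRP = 4.2% + 1.1981 × 8.2% = 14.02%

14.02%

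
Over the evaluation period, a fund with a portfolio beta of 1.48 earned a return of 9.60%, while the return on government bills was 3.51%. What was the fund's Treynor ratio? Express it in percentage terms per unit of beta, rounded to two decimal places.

4.11%

Treynor = (R_P − R_f) / β_P = (9.60% − 3.51%) / 1.4800 = 6.09% / 1.4800 = 4.11%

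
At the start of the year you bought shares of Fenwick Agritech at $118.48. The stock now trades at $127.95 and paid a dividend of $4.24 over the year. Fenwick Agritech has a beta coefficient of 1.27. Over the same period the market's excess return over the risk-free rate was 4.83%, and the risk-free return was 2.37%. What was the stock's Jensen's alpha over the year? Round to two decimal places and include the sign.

+3.07%

Realised HPR = (P1 + D1 − P0) / P0 = (127.95 + 4.24 − 118.48) / 118.48 = 13.71 / 118.48 = 11.5716%
CAPM required = R_f + β·MRP = 2.37% + 1.27 × 4.83% = 8.5041%
α = realised − required = 11.5716% − 8.5041% = +3.07%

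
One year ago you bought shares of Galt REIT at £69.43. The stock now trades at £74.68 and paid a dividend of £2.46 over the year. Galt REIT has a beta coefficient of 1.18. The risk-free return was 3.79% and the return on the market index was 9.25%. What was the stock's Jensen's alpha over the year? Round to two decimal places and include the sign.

+0.87%

Realised HPR = (P1 + D1 − P0) / P0 = (74.68 + 2.46 − 69.43) / 69.43 = 7.71 / 69.43 = 11.1047%
MRP = 9.25% − 3.79% = 5.46%
CAPM required = R_f + β·MRP = 3.79% + 1.18 × 5.46% = 10.2328%
α = realised − required = 11.1047% − 10.2328% = +0.87%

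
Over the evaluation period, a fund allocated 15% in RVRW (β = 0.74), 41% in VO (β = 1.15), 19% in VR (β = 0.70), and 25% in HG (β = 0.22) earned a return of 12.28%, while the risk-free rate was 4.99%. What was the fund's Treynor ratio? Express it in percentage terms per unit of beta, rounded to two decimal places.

9.46%

β_P = 0.15×0.74 + 0.41×1.15 + 0.19×0.70 + 0.25×0.22 = 0.7705
Treynor = (R_P − R_f) / β_P = (12.28% − 4.99%) / 0.7705 = 7.29% / 0.7705 = 9.46%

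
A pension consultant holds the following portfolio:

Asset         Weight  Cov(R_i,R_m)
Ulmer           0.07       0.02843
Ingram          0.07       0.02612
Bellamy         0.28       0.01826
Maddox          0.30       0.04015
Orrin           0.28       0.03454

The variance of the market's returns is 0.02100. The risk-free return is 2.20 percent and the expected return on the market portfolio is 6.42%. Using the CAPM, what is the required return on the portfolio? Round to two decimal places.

8.36%

β_Ulmer = 0.02843 / 0.02100 = 1.3538
β_Ingram = 0.02612 / 0.02100 = 1.2438
β_Bellamy = 0.01826 / 0.02100 = 0.8695
β_Maddox = 0.04015 / 0.02100 = 1.9119
β_Orrin = 0.03454 / 0.02100 = 1.6448
β_P = Σ w_i β_i = 0.07×1.3538 + 0.07×1.2438 + 0.28×0.8695 + 0.30×1.9119 + 0.28×1.6448 = 1.4594
MRP = 6.42% − 2.20% = 4.22%
E(R_P) = R_f + β_P × MRP = 2.20% + 1.4594 × 4.22% = 8.36%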